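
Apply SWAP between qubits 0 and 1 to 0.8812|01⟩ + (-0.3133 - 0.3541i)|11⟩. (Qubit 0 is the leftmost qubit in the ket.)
0.8812|10⟩ + (-0.3133 - 0.3541i)|11⟩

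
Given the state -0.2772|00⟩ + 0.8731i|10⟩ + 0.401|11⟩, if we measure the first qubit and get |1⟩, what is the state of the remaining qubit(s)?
0.9087i|0⟩ + 0.4174|1⟩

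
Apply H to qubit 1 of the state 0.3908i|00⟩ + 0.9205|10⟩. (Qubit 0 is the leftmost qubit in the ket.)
0.2763i|00⟩ + 0.2763i|01⟩ + 0.6509|10⟩ + 0.6509|11⟩

H on qubit 1 mixes each pair of kets that differ only in qubit 1: amplitudes (a, b) of (|…0…⟩, |…1…⟩) become ((a + b)/√2, (a − b)/√2). Kets absent from the input have amplitude 0.
(|00⟩, |01⟩): (a, b) = (0.3908i, 0) → (0.2763i, 0.2763i)
(|10⟩, |11⟩): (a, b) = (0.9205, 0) → (0.6509, 0.6509)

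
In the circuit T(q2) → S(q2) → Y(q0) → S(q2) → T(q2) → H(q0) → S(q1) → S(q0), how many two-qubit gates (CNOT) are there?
0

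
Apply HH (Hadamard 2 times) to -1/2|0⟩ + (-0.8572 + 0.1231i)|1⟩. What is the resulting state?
-1/2|0⟩ + (-0.8572 + 0.1231i)|1⟩

H² = I, so an even number of Hadamards cancels: H^2 = I and the state is unchanged.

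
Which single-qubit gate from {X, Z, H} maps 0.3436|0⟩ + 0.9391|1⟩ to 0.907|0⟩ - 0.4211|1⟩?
H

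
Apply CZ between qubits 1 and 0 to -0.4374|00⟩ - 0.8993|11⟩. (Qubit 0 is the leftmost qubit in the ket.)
-0.4374|00⟩ + 0.8993|11⟩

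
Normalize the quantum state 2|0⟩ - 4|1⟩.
1/√5|0⟩ - 0.8944|1⟩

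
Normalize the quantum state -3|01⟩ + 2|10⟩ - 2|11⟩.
-0.7276|01⟩ + 0.4851|10⟩ - 0.4851|11⟩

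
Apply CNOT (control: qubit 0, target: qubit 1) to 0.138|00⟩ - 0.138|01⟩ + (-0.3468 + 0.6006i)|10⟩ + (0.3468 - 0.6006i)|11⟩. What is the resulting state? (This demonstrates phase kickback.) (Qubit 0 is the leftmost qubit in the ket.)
0.138|00⟩ - 0.138|01⟩ + (0.3468 - 0.6006i)|10⟩ + (-0.3468 + 0.6006i)|11⟩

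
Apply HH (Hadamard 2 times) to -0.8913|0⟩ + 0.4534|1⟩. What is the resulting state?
-0.8913|0⟩ + 0.4534|1⟩

H² = I, so an even number of Hadamards cancels: H^2 = I and the state is unchanged.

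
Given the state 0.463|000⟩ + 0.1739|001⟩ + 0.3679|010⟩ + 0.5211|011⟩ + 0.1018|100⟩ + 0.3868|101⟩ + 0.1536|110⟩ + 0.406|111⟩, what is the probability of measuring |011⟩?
0.2715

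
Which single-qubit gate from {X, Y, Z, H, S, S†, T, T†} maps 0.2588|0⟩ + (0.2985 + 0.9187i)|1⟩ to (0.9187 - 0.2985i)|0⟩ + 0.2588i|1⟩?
Y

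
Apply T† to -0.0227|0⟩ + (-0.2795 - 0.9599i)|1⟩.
-0.0227|0⟩ + (-0.8764 - 0.4811i)|1⟩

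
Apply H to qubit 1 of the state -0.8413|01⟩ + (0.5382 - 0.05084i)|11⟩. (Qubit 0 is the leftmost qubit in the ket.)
-0.5949|00⟩ + 0.5949|01⟩ + (0.3806 - 0.03595i)|10⟩ + (-0.3806 + 0.03595i)|11⟩

H on qubit 1 mixes each pair of kets that differ only in qubit 1: amplitudes (a, b) of (|…0…⟩, |…1…⟩) become ((a + b)/√2, (a − b)/√2). Kets absent from the input have amplitude 0.
(|00⟩, |01⟩): (a, b) = (0, -0.8413) → (-0.5949, 0.5949)
(|10⟩, |11⟩): (a, b) = (0, (0.5382 - 0.05084i)) → ((0.3806 - 0.03595i), (-0.3806 + 0.03595i))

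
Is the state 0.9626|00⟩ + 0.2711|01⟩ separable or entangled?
Separable

Writing the state as a|00⟩ + b|01⟩ + c|10⟩ + d|11⟩, it is a product state iff ad − bc = 0.
Here (a, b, c, d) = (0.9626, 0.2711, 0, 0): ad − bc = (0.9626)(0) − (0.2711)(0) = 0, so the state is separable.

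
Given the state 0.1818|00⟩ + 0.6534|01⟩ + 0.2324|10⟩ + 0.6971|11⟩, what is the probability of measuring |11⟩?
0.4859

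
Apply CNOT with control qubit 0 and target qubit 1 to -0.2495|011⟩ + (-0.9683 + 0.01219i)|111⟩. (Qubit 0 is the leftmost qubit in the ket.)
-0.2495|011⟩ + (-0.9683 + 0.01219i)|101⟩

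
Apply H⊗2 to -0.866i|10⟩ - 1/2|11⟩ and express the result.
(-0.25 - 0.433i)|00⟩ + (0.25 - 0.433i)|01⟩ + (0.25 + 0.433i)|10⟩ + (-0.25 + 0.433i)|11⟩

H⊗2 gives amp(|y⟩) = (1/2) Σ_x (−1)^(x·y) amp(|x⟩), where x·y is the number of positions in which both x and y have a 1.
|00⟩: (-0.866i - 1/2)/2 = (-0.25 - 0.433i)
|01⟩: (-0.866i + 1/2)/2 = (0.25 - 0.433i)
|10⟩: (0.866i + 1/2)/2 = (0.25 + 0.433i)
|11⟩: (0.866i - 1/2)/2 = (-0.25 + 0.433i)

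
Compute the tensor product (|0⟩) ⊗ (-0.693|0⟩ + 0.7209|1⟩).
-0.693|00⟩ + 0.7209|01⟩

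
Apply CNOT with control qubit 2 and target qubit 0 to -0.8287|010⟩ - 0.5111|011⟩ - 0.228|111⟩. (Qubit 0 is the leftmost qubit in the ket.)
-0.8287|010⟩ - 0.228|011⟩ - 0.5111|111⟩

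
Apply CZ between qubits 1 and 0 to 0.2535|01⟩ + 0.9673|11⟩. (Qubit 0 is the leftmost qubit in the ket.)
0.2535|01⟩ - 0.9673|11⟩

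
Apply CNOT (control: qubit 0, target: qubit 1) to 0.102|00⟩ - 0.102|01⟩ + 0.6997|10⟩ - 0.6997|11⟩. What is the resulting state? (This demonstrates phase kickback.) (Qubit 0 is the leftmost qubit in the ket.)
0.102|00⟩ - 0.102|01⟩ - 0.6997|10⟩ + 0.6997|11⟩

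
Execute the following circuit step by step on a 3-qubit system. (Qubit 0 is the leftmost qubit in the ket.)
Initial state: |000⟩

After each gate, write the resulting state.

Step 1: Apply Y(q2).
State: i|001⟩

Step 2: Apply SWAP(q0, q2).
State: i|100⟩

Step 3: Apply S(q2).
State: i|100⟩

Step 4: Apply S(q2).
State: i|100⟩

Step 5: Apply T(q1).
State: i|100⟩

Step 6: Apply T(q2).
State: i|100⟩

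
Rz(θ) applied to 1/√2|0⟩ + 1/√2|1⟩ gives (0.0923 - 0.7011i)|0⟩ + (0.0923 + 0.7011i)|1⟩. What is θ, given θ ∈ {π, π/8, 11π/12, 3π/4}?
11π/12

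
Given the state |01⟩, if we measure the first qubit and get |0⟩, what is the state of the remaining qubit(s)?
|1⟩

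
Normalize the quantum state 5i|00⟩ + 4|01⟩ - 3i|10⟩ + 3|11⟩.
0.6509i|00⟩ + 0.5208|01⟩ - 0.3906i|10⟩ + 0.3906|11⟩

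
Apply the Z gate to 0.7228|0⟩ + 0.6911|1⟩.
0.7228|0⟩ - 0.6911|1⟩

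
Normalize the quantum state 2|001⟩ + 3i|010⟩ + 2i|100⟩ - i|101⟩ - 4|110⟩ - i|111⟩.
0.3381|001⟩ + 0.5071i|010⟩ + 0.3381i|100⟩ - 0.169i|101⟩ - 0.6761|110⟩ - 0.169i|111⟩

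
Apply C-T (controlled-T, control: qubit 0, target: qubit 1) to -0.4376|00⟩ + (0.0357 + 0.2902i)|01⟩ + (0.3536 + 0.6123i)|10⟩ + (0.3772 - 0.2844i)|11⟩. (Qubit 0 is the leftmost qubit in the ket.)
-0.4376|00⟩ + (0.0357 + 0.2902i)|01⟩ + (0.3536 + 0.6123i)|10⟩ + (0.4678 + 0.06562i)|11⟩

C-T leaves the control-|0⟩ kets |00⟩, |01⟩ unchanged and applies T to qubit 1 on the control-|1⟩ pair (|10⟩, |11⟩).
T = [[1, 0], [0, (1/√2 + (1/√2)i)]].
With a = amp(|10⟩) = (0.3536 + 0.6123i) and b = amp(|11⟩) = (0.3772 - 0.2844i):
new amp(|10⟩) = (1)·a = (0.3536 + 0.6123i)
new amp(|11⟩) = (1/√2 + (1/√2)i)·b = (0.4678 + 0.06562i)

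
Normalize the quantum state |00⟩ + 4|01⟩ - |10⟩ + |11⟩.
0.2294|00⟩ + 0.9177|01⟩ - 0.2294|10⟩ + 0.2294|11⟩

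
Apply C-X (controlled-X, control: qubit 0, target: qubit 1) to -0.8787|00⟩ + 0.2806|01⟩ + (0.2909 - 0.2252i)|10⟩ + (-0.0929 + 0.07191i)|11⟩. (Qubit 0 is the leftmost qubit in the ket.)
-0.8787|00⟩ + 0.2806|01⟩ + (-0.0929 + 0.07191i)|10⟩ + (0.2909 - 0.2252i)|11⟩

C-X leaves the control-|0⟩ kets |00⟩, |01⟩ unchanged and applies X to qubit 1 on the control-|1⟩ pair (|10⟩, |11⟩).
X = [[0, 1], [1, 0]].
With a = amp(|10⟩) = (0.2909 - 0.2252i) and b = amp(|11⟩) = (-0.0929 + 0.07191i):
new amp(|10⟩) = (1)·b = (-0.0929 + 0.07191i)
new amp(|11⟩) = (1)·a = (0.2909 - 0.2252i)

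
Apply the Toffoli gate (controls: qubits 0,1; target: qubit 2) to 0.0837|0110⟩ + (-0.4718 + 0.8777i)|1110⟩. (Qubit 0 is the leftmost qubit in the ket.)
0.0837|0110⟩ + (-0.4718 + 0.8777i)|1100⟩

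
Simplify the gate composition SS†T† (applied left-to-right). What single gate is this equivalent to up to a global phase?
T†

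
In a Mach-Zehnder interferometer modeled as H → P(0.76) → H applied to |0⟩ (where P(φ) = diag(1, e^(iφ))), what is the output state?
(0.8624 + 0.3445i)|0⟩ + (0.1376 - 0.3445i)|1⟩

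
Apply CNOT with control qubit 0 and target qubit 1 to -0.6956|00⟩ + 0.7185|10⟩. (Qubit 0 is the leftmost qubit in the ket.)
-0.6956|00⟩ + 0.7185|11⟩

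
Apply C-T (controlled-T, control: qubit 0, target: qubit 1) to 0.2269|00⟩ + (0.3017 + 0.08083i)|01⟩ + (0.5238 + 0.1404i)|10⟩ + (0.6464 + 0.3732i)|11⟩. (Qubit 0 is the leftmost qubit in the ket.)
0.2269|00⟩ + (0.3017 + 0.08083i)|01⟩ + (0.5238 + 0.1404i)|10⟩ + (0.1932 + 0.721i)|11⟩

C-T leaves the control-|0⟩ kets |00⟩, |01⟩ unchanged and applies T to qubit 1 on the control-|1⟩ pair (|10⟩, |11⟩).
T = [[1, 0], [0, (1/√2 + (1/√2)i)]].
With a = amp(|10⟩) = (0.5238 + 0.1404i) and b = amp(|11⟩) = (0.6464 + 0.3732i):
new amp(|10⟩) = (1)·a = (0.5238 + 0.1404i)
new amp(|11⟩) = (1/√2 + (1/√2)i)·b = (0.1932 + 0.721i)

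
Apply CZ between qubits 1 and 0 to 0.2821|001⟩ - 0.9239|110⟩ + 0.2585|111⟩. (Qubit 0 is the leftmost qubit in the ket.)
0.2821|001⟩ + 0.9239|110⟩ - 0.2585|111⟩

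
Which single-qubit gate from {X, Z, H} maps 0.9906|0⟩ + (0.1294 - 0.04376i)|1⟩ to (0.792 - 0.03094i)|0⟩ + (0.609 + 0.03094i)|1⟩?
H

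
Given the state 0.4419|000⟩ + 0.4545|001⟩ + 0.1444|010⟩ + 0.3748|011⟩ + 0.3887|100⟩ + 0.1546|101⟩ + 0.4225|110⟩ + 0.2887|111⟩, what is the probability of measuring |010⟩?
0.02085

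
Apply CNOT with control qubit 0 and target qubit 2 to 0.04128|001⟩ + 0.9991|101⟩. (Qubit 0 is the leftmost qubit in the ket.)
0.04128|001⟩ + 0.9991|100⟩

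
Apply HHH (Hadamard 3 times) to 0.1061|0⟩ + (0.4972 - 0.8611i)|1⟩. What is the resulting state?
(0.4266 - 0.6089i)|0⟩ + (-0.2765 + 0.6089i)|1⟩

H² = I, so H^3 = H: a single Hadamard. With (a, b) = (0.1061, (0.4972 - 0.8611i)), H gives ((a + b)/√2, (a − b)/√2) = ((0.4266 - 0.6089i), (-0.2765 + 0.6089i)).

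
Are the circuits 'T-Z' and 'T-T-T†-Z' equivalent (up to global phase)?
Yes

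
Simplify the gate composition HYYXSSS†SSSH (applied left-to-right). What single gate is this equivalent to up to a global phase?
Z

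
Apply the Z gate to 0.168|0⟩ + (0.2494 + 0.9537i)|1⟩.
0.168|0⟩ + (-0.2494 - 0.9537i)|1⟩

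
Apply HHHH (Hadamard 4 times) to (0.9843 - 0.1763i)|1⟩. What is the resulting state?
(0.9843 - 0.1763i)|1⟩

H² = I, so an even number of Hadamards cancels: H^4 = I and the state is unchanged.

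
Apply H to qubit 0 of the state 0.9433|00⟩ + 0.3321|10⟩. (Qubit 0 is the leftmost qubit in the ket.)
0.9018|00⟩ + 0.4322|10⟩

H on qubit 0 mixes each pair of kets that differ only in qubit 0: amplitudes (a, b) of (|…0…⟩, |…1…⟩) become ((a + b)/√2, (a − b)/√2). Kets absent from the input have amplitude 0.
(|00⟩, |10⟩): (a, b) = (0.9433, 0.3321) → (0.9018, 0.4322)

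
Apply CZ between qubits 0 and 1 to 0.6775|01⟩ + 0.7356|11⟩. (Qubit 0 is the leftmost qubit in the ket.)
0.6775|01⟩ - 0.7356|11⟩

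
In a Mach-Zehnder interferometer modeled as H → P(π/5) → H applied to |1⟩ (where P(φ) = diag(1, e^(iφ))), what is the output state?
(0.09549 - 0.2939i)|0⟩ + (0.9045 + 0.2939i)|1⟩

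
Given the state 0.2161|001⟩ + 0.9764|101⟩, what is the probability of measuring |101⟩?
0.9534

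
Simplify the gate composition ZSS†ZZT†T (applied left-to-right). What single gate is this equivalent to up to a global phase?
Z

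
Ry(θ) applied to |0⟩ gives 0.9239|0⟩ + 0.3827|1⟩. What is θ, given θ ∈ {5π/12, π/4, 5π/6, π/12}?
π/4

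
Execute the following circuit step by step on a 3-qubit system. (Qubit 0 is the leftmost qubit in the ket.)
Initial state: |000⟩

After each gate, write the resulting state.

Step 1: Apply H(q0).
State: 1/√2|000⟩ + 1/√2|100⟩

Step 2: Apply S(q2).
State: 1/√2|000⟩ + 1/√2|100⟩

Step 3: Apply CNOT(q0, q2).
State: 1/√2|000⟩ + 1/√2|101⟩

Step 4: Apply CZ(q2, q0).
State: 1/√2|000⟩ - 1/√2|101⟩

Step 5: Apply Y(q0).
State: (1/√2)i|001⟩ + (1/√2)i|100⟩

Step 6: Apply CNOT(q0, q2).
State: (1/√2)i|001⟩ + (1/√2)i|101⟩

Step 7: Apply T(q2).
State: (-1/2 + (1/2)i)|001⟩ + (-1/2 + (1/2)i)|101⟩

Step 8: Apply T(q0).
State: (-1/2 + (1/2)i)|001⟩ - 1/√2|101⟩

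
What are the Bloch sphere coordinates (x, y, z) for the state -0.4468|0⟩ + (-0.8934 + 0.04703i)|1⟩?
(0.7983, -0.04203, -0.6007)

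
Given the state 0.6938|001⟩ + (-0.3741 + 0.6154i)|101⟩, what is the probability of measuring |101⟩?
0.5187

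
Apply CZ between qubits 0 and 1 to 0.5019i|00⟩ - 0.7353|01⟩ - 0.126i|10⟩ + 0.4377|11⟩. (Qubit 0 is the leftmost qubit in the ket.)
0.5019i|00⟩ - 0.7353|01⟩ - 0.126i|10⟩ - 0.4377|11⟩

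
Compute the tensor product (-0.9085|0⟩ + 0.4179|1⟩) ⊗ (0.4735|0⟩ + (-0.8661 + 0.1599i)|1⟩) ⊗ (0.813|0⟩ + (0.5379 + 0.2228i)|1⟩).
-0.3497|000⟩ + (-0.2314 - 0.09584i)|001⟩ + (0.6397 - 0.1181i)|010⟩ + (0.4556 + 0.09717i)|011⟩ + 0.1609|100⟩ + (0.1064 + 0.04409i)|101⟩ + (-0.2943 + 0.05433i)|110⟩ + (-0.2096 - 0.0447i)|111⟩

amp(|b₁b₂…⟩) = product of the factor amplitudes for bits b₁, b₂, …; only kets whose every factor amplitude is nonzero survive.
|000⟩: (-0.9085)(0.4735)(0.813) = -0.3497
|001⟩: (-0.9085)(0.4735)(0.5379 + 0.2228i) = (-0.2314 - 0.09584i)
|010⟩: (-0.9085)(-0.8661 + 0.1599i)(0.813) = (0.6397 - 0.1181i)
|011⟩: (-0.9085)(-0.8661 + 0.1599i)(0.5379 + 0.2228i) = (0.4556 + 0.09717i)
|100⟩: (0.4179)(0.4735)(0.813) = 0.1609
|101⟩: (0.4179)(0.4735)(0.5379 + 0.2228i) = (0.1064 + 0.04409i)
|110⟩: (0.4179)(-0.8661 + 0.1599i)(0.813) = (-0.2943 + 0.05433i)
|111⟩: (0.4179)(-0.8661 + 0.1599i)(0.5379 + 0.2228i) = (-0.2096 - 0.0447i)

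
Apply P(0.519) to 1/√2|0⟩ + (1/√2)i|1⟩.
1/√2|0⟩ + (-0.3507 + 0.614i)|1⟩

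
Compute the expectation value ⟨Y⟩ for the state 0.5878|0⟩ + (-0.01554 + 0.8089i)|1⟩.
0.9509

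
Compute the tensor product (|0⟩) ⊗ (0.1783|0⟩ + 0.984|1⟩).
0.1783|00⟩ + 0.984|01⟩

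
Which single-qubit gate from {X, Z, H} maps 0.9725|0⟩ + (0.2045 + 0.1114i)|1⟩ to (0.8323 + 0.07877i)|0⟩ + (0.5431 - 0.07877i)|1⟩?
H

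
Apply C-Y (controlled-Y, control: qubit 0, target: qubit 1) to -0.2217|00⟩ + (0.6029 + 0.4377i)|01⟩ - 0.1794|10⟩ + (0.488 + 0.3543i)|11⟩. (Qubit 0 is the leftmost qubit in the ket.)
-0.2217|00⟩ + (0.6029 + 0.4377i)|01⟩ + (0.3543 - 0.488i)|10⟩ - 0.1794i|11⟩

C-Y leaves the control-|0⟩ kets |00⟩, |01⟩ unchanged and applies Y to qubit 1 on the control-|1⟩ pair (|10⟩, |11⟩).
Y = [[0, -i], [i, 0]].
With a = amp(|10⟩) = -0.1794 and b = amp(|11⟩) = (0.488 + 0.3543i):
new amp(|10⟩) = (-i)·b = (0.3543 - 0.488i)
new amp(|11⟩) = (i)·a = -0.1794i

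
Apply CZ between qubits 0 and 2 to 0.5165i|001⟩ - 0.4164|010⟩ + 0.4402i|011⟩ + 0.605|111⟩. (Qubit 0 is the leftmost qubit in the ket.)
0.5165i|001⟩ - 0.4164|010⟩ + 0.4402i|011⟩ - 0.605|111⟩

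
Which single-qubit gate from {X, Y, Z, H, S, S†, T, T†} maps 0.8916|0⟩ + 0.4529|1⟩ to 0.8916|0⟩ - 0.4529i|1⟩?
S†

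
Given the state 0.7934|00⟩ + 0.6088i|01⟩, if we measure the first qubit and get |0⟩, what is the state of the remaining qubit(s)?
0.7934|0⟩ + 0.6088i|1⟩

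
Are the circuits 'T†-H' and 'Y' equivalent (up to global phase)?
No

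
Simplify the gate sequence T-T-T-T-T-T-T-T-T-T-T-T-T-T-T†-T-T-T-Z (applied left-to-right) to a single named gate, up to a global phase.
Z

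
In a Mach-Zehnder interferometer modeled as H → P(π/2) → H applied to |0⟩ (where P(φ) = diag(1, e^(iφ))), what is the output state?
(1/2 + (1/2)i)|0⟩ + (1/2 - (1/2)i)|1⟩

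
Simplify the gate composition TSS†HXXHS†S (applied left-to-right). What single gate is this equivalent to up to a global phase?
T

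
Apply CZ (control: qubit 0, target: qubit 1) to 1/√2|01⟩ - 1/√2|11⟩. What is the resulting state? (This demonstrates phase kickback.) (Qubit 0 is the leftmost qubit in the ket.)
1/√2|01⟩ + 1/√2|11⟩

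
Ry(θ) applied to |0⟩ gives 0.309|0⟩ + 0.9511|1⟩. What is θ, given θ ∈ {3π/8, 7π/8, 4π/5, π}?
4π/5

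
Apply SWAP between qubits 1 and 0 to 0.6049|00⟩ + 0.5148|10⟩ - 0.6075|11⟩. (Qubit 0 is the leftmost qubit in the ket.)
0.6049|00⟩ + 0.5148|01⟩ - 0.6075|11⟩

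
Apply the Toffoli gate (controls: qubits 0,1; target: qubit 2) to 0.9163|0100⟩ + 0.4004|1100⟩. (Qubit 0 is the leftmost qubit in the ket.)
0.9163|0100⟩ + 0.4004|1110⟩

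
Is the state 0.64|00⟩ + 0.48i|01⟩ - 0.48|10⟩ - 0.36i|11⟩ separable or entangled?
Separable

Writing the state as a|00⟩ + b|01⟩ + c|10⟩ + d|11⟩, it is a product state iff ad − bc = 0.
Here (a, b, c, d) = (0.64, 0.48i, -0.48, -0.36i): ad − bc = (0.64)(-0.36i) − (0.48i)(-0.48) = 0, so the state is separable.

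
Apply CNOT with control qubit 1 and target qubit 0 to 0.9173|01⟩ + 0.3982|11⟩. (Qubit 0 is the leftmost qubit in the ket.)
0.3982|01⟩ + 0.9173|11⟩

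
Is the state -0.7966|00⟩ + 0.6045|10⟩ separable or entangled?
Separable

Writing the state as a|00⟩ + b|01⟩ + c|10⟩ + d|11⟩, it is a product state iff ad − bc = 0.
Here (a, b, c, d) = (-0.7966, 0, 0.6045, 0): ad − bc = (-0.7966)(0) − (0)(0.6045) = 0, so the state is separable.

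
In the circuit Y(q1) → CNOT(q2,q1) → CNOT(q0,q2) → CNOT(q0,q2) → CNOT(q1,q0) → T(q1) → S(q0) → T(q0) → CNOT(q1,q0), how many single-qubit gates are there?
4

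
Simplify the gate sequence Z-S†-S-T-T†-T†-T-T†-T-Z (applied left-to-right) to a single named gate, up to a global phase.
I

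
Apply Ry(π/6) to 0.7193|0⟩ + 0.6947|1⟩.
0.515|0⟩ + 0.8572|1⟩

Ry(π/6) = [[cos(θ/2), −sin(θ/2)], [sin(θ/2), cos(θ/2)]]; θ = π/6, cos(θ/2) ≈ 0.965926, sin(θ/2) ≈ 0.258819.
With a = amp(|0⟩) = 0.7193 and b = amp(|1⟩) = 0.6947:
new amp(|0⟩) = (0.965926)·a + (-0.258819)·b = 0.515
new amp(|1⟩) = (0.258819)·a + (0.965926)·b = 0.8572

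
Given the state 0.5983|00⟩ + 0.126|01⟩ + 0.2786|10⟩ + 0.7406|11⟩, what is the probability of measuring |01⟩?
0.01588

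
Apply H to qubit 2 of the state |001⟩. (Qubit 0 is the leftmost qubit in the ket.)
1/√2|000⟩ - 1/√2|001⟩

H on qubit 2 mixes each pair of kets that differ only in qubit 2: amplitudes (a, b) of (|…0…⟩, |…1…⟩) become ((a + b)/√2, (a − b)/√2). Kets absent from the input have amplitude 0.
(|000⟩, |001⟩): (a, b) = (0, 1) → (1/√2, -1/√2)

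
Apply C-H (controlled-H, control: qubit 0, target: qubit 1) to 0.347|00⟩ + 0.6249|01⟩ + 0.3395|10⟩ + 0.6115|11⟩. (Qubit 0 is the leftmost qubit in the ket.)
0.347|00⟩ + 0.6249|01⟩ + 0.6725|10⟩ - 0.1923|11⟩

C-H leaves the control-|0⟩ kets |00⟩, |01⟩ unchanged and applies H to qubit 1 on the control-|1⟩ pair (|10⟩, |11⟩).
H = [[1/√2, 1/√2], [1/√2, -1/√2]].
With a = amp(|10⟩) = 0.3395 and b = amp(|11⟩) = 0.6115:
new amp(|10⟩) = (1/√2)·a + (1/√2)·b = 0.6725
new amp(|11⟩) = (1/√2)·a + (-1/√2)·b = -0.1923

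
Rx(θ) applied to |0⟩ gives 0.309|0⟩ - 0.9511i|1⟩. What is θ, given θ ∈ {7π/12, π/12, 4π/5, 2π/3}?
4π/5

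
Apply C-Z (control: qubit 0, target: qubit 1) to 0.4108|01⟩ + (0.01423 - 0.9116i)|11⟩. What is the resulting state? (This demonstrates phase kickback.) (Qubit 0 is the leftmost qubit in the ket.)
0.4108|01⟩ + (-0.01423 + 0.9116i)|11⟩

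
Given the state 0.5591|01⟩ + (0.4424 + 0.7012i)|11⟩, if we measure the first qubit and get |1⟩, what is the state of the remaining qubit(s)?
(0.5336 + 0.8457i)|1⟩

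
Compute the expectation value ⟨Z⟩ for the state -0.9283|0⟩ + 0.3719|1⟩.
0.7234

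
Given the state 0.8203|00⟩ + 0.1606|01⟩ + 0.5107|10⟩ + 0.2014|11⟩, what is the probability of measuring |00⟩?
0.6729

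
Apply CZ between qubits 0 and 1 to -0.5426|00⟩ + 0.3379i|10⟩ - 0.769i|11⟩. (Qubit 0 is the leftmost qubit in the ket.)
-0.5426|00⟩ + 0.3379i|10⟩ + 0.769i|11⟩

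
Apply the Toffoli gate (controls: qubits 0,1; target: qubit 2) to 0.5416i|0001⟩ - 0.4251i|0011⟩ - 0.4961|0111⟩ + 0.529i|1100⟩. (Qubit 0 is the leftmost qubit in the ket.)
0.5416i|0001⟩ - 0.4251i|0011⟩ - 0.4961|0111⟩ + 0.529i|1110⟩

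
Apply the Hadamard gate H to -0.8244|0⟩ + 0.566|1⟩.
-0.1827|0⟩ - 0.9832|1⟩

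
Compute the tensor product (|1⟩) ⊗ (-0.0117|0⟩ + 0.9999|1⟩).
-0.0117|10⟩ + 0.9999|11⟩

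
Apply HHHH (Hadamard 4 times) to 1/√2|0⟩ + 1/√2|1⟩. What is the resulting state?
1/√2|0⟩ + 1/√2|1⟩

H² = I, so an even number of Hadamards cancels: H^4 = I and the state is unchanged.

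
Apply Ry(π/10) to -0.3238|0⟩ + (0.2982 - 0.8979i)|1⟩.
(-0.3665 + 0.1405i)|0⟩ + (0.2439 - 0.8868i)|1⟩

Ry(π/10) = [[cos(θ/2), −sin(θ/2)], [sin(θ/2), cos(θ/2)]]; θ = π/10, cos(θ/2) ≈ 0.987688, sin(θ/2) ≈ 0.156434.
With a = amp(|0⟩) = -0.3238 and b = amp(|1⟩) = (0.2982 - 0.8979i):
new amp(|0⟩) = (0.987688)·a + (-0.156434)·b = (-0.3665 + 0.1405i)
new amp(|1⟩) = (0.156434)·a + (0.987688)·b = (0.2439 - 0.8868i)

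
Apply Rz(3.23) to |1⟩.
(-0.04419 + 0.999i)|1⟩

Rz(3.23) = [[e^(−iθ/2), 0], [0, e^(iθ/2)]] with e^(±iθ/2) = cos(θ/2) ± i·sin(θ/2); θ = 3.23, cos(θ/2) ≈ -0.0441893, sin(θ/2) ≈ 0.999023.
With a = amp(|0⟩) = 0 and b = amp(|1⟩) = 1:
new amp(|0⟩) = (-0.0441893 - 0.999023i)·a = 0
new amp(|1⟩) = (-0.0441893 + 0.999023i)·b = (-0.04419 + 0.999i)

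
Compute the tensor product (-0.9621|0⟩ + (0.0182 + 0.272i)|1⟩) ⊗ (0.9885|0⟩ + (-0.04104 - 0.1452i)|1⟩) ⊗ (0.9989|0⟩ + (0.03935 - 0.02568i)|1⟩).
-0.95|000⟩ + (-0.03742 + 0.02442i)|001⟩ + (0.03944 + 0.1395i)|010⟩ + (0.005141 + 0.004483i)|011⟩ + (0.01797 + 0.2686i)|100⟩ + (0.007613 + 0.01012i)|101⟩ + (0.0387 - 0.01379i)|110⟩ + (0.00117 - 0.001538i)|111⟩

amp(|b₁b₂…⟩) = product of the factor amplitudes for bits b₁, b₂, …; only kets whose every factor amplitude is nonzero survive.
|000⟩: (-0.9621)(0.9885)(0.9989) = -0.95
|001⟩: (-0.9621)(0.9885)(0.03935 - 0.02568i) = (-0.03742 + 0.02442i)
|010⟩: (-0.9621)(-0.04104 - 0.1452i)(0.9989) = (0.03944 + 0.1395i)
|011⟩: (-0.9621)(-0.04104 - 0.1452i)(0.03935 - 0.02568i) = (0.005141 + 0.004483i)
|100⟩: (0.0182 + 0.272i)(0.9885)(0.9989) = (0.01797 + 0.2686i)
|101⟩: (0.0182 + 0.272i)(0.9885)(0.03935 - 0.02568i) = (0.007613 + 0.01012i)
|110⟩: (0.0182 + 0.272i)(-0.04104 - 0.1452i)(0.9989) = (0.0387 - 0.01379i)
|111⟩: (0.0182 + 0.272i)(-0.04104 - 0.1452i)(0.03935 - 0.02568i) = (0.00117 - 0.001538i)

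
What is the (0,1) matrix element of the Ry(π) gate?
-1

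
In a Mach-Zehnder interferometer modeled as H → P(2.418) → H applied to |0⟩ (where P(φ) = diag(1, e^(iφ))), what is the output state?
(0.1253 + 0.331i)|0⟩ + (0.8747 - 0.331i)|1⟩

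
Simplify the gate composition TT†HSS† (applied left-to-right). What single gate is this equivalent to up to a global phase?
H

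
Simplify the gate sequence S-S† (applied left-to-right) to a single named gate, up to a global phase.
I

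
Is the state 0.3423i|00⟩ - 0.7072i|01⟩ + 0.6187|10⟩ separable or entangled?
Entangled

Writing the state as a|00⟩ + b|01⟩ + c|10⟩ + d|11⟩, it is a product state iff ad − bc = 0.
Here (a, b, c, d) = (0.3423i, -0.7072i, 0.6187, 0): ad − bc = (0.3423i)(0) − (-0.7072i)(0.6187) = 0.4375i ≠ 0, so the state is entangled.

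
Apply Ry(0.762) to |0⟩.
0.9283|0⟩ + 0.3718|1⟩

Ry(0.762) = [[cos(θ/2), −sin(θ/2)], [sin(θ/2), cos(θ/2)]]; θ = 0.762, cos(θ/2) ≈ 0.928293, sin(θ/2) ≈ 0.371849.
With a = amp(|0⟩) = 1 and b = amp(|1⟩) = 0:
new amp(|0⟩) = (0.928293)·a + (-0.371849)·b = 0.9283
new amp(|1⟩) = (0.371849)·a + (0.928293)·b = 0.3718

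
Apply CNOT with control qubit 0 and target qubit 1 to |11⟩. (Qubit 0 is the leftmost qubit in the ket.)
|10⟩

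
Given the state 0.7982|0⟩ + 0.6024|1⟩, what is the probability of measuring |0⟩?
0.6371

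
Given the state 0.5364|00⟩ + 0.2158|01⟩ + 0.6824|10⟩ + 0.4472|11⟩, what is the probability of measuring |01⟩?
0.04657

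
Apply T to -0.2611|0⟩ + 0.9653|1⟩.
-0.2611|0⟩ + (0.6826 + 0.6826i)|1⟩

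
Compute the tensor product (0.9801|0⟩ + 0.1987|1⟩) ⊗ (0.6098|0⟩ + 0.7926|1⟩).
0.5977|00⟩ + 0.7768|01⟩ + 0.1212|10⟩ + 0.1575|11⟩

amp(|b₁b₂…⟩) = product of the factor amplitudes for bits b₁, b₂, …; only kets whose every factor amplitude is nonzero survive.
|00⟩: (0.9801)(0.6098) = 0.5977
|01⟩: (0.9801)(0.7926) = 0.7768
|10⟩: (0.1987)(0.6098) = 0.1212
|11⟩: (0.1987)(0.7926) = 0.1575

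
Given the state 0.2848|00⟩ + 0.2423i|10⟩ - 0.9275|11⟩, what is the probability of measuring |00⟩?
0.08111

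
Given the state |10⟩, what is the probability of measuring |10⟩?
1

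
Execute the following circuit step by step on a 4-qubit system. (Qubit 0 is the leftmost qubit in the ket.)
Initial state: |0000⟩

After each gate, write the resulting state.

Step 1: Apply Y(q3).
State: i|0001⟩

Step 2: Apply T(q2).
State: i|0001⟩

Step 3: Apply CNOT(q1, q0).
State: i|0001⟩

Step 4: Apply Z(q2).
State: i|0001⟩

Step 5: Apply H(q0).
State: (1/√2)i|0001⟩ + (1/√2)i|1001⟩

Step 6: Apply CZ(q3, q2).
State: (1/√2)i|0001⟩ + (1/√2)i|1001⟩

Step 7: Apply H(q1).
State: (1/2)i|0001⟩ + (1/2)i|0101⟩ + (1/2)i|1001⟩ + (1/2)i|1101⟩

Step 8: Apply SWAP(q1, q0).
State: (1/2)i|0001⟩ + (1/2)i|0101⟩ + (1/2)i|1001⟩ + (1/2)i|1101⟩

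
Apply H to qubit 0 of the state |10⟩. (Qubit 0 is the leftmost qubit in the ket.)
1/√2|00⟩ - 1/√2|10⟩

H on qubit 0 mixes each pair of kets that differ only in qubit 0: amplitudes (a, b) of (|…0…⟩, |…1…⟩) become ((a + b)/√2, (a − b)/√2). Kets absent from the input have amplitude 0.
(|00⟩, |10⟩): (a, b) = (0, 1) → (1/√2, -1/√2)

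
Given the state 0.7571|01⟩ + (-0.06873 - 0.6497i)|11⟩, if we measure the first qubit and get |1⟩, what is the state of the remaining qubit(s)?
(-0.1052 - 0.9945i)|1⟩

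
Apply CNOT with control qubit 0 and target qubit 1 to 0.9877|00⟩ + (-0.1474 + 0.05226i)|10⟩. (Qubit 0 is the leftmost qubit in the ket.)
0.9877|00⟩ + (-0.1474 + 0.05226i)|11⟩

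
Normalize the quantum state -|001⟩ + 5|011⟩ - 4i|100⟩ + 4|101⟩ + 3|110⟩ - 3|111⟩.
-0.1147|001⟩ + 0.5735|011⟩ - 0.4588i|100⟩ + 0.4588|101⟩ + 0.3441|110⟩ - 0.3441|111⟩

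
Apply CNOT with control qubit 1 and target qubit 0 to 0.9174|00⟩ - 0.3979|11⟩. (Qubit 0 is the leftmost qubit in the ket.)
0.9174|00⟩ - 0.3979|01⟩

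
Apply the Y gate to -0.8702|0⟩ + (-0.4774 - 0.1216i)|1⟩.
(-0.1216 + 0.4774i)|0⟩ - 0.8702i|1⟩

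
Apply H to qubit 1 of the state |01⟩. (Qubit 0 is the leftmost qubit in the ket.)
1/√2|00⟩ - 1/√2|01⟩

H on qubit 1 mixes each pair of kets that differ only in qubit 1: amplitudes (a, b) of (|…0…⟩, |…1…⟩) become ((a + b)/√2, (a − b)/√2). Kets absent from the input have amplitude 0.
(|00⟩, |01⟩): (a, b) = (0, 1) → (1/√2, -1/√2)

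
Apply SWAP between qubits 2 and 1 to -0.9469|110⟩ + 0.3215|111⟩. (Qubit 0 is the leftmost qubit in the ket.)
-0.9469|101⟩ + 0.3215|111⟩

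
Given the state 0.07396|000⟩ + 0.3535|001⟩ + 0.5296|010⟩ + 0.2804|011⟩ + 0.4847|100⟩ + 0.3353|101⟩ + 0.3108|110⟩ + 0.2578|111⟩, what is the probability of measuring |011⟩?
0.07862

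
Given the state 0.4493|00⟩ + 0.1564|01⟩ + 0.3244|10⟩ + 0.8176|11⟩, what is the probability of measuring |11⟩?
0.6685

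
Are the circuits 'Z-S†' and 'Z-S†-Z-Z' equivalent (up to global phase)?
Yes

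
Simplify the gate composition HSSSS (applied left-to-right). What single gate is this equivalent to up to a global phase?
H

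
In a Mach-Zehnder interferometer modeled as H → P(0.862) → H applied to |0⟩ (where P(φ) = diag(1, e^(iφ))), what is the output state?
(0.8255 + 0.3796i)|0⟩ + (0.1745 - 0.3796i)|1⟩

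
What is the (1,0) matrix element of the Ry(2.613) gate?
0.9653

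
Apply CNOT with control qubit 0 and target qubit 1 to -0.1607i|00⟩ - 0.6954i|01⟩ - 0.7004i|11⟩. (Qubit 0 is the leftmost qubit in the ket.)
-0.1607i|00⟩ - 0.6954i|01⟩ - 0.7004i|10⟩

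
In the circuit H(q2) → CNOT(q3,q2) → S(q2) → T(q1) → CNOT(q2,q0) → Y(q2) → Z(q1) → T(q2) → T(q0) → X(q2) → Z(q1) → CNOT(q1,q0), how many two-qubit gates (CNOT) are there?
3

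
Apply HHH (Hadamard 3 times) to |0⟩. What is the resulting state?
1/√2|0⟩ + 1/√2|1⟩

H² = I, so H^3 = H: a single Hadamard. With (a, b) = (1, 0), H gives ((a + b)/√2, (a − b)/√2) = (1/√2, 1/√2).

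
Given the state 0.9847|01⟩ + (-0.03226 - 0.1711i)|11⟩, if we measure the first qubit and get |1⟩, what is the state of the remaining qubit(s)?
(-0.1853 - 0.9827i)|1⟩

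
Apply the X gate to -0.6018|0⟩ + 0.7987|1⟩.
0.7987|0⟩ - 0.6018|1⟩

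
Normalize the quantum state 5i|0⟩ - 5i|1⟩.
(1/√2)i|0⟩ - (1/√2)i|1⟩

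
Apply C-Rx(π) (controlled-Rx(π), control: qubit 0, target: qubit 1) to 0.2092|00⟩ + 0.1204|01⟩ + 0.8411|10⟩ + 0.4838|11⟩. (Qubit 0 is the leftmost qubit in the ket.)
0.2092|00⟩ + 0.1204|01⟩ - 0.4838i|10⟩ - 0.8411i|11⟩

C-Rx(π) leaves the control-|0⟩ kets |00⟩, |01⟩ unchanged and applies Rx(π) to qubit 1 on the control-|1⟩ pair (|10⟩, |11⟩).
Rx(π) = [[cos(θ/2), −i·sin(θ/2)], [−i·sin(θ/2), cos(θ/2)]]; θ = π, cos(θ/2) ≈ 0, sin(θ/2) ≈ 1.
With a = amp(|10⟩) = 0.8411 and b = amp(|11⟩) = 0.4838:
new amp(|10⟩) = (-i)·b = -0.4838i
new amp(|11⟩) = (-i)·a = -0.8411i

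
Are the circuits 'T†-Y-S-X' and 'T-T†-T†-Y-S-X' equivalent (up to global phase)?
Yes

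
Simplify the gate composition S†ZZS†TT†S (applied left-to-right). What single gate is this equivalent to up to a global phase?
S†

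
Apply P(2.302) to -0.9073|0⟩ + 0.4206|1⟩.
-0.9073|0⟩ + (-0.2809 + 0.3131i)|1⟩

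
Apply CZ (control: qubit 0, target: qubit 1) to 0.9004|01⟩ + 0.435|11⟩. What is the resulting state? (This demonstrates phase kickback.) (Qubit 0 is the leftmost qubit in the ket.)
0.9004|01⟩ - 0.435|11⟩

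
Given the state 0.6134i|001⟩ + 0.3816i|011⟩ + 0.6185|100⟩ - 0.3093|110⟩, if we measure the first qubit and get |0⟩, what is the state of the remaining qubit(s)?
0.8491i|01⟩ + 0.5282i|11⟩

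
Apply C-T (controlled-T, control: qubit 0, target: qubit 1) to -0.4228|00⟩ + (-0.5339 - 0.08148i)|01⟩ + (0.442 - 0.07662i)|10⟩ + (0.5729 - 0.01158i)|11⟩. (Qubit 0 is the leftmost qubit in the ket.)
-0.4228|00⟩ + (-0.5339 - 0.08148i)|01⟩ + (0.442 - 0.07662i)|10⟩ + (0.4133 + 0.3969i)|11⟩

C-T leaves the control-|0⟩ kets |00⟩, |01⟩ unchanged and applies T to qubit 1 on the control-|1⟩ pair (|10⟩, |11⟩).
T = [[1, 0], [0, (1/√2 + (1/√2)i)]].
With a = amp(|10⟩) = (0.442 - 0.07662i) and b = amp(|11⟩) = (0.5729 - 0.01158i):
new amp(|10⟩) = (1)·a = (0.442 - 0.07662i)
new amp(|11⟩) = (1/√2 + (1/√2)i)·b = (0.4133 + 0.3969i)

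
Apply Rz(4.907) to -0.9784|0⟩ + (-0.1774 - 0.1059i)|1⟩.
(0.7558 + 0.6213i)|0⟩ + (0.2043 - 0.03086i)|1⟩

Rz(4.907) = [[e^(−iθ/2), 0], [0, e^(iθ/2)]] with e^(±iθ/2) = cos(θ/2) ± i·sin(θ/2); θ = 4.907, cos(θ/2) ≈ -0.772459, sin(θ/2) ≈ 0.635065.
With a = amp(|0⟩) = -0.9784 and b = amp(|1⟩) = (-0.1774 - 0.1059i):
new amp(|0⟩) = (-0.772459 - 0.635065i)·a = (0.7558 + 0.6213i)
new amp(|1⟩) = (-0.772459 + 0.635065i)·b = (0.2043 - 0.03086i)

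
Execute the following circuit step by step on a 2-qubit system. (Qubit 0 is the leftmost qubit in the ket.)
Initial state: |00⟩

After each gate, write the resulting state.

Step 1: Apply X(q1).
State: |01⟩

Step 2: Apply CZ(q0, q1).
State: |01⟩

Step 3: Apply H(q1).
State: 1/√2|00⟩ - 1/√2|01⟩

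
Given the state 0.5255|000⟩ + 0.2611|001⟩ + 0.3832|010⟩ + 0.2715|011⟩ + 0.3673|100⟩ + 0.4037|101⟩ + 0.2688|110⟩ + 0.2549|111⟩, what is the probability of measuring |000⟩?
0.2762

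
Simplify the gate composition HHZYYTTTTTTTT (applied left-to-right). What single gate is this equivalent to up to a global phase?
Z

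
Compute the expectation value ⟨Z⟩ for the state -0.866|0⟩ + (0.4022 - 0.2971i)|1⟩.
0.4999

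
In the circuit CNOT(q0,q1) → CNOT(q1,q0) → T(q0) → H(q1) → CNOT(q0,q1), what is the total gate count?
5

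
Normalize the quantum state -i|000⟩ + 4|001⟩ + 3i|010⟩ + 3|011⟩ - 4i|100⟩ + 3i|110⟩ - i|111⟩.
-0.128i|000⟩ + 0.5121|001⟩ + 0.3841i|010⟩ + 0.3841|011⟩ - 0.5121i|100⟩ + 0.3841i|110⟩ - 0.128i|111⟩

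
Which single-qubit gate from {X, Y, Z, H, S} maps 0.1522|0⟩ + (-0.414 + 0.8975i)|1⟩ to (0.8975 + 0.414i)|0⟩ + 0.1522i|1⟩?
Y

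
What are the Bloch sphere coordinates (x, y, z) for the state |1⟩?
(0, 0, -1)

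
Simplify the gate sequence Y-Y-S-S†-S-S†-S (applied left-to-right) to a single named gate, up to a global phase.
S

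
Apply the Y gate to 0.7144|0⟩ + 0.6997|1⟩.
-0.6997i|0⟩ + 0.7144i|1⟩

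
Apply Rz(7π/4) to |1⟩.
(-0.9239 + 0.3827i)|1⟩

Rz(7π/4) = [[e^(−iθ/2), 0], [0, e^(iθ/2)]] with e^(±iθ/2) = cos(θ/2) ± i·sin(θ/2); θ = 7π/4, cos(θ/2) ≈ -0.92388, sin(θ/2) ≈ 0.382683.
With a = amp(|0⟩) = 0 and b = amp(|1⟩) = 1:
new amp(|0⟩) = (-0.92388 - 0.382683i)·a = 0
new amp(|1⟩) = (-0.92388 + 0.382683i)·b = (-0.9239 + 0.3827i)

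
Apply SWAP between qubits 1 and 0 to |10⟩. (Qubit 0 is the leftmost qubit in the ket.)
|01⟩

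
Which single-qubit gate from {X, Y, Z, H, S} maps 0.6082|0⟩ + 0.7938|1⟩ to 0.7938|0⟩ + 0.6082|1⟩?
X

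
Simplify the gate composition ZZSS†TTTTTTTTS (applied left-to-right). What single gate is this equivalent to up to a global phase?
S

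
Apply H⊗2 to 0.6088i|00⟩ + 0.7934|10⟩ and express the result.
(0.3967 + 0.3044i)|00⟩ + (0.3967 + 0.3044i)|01⟩ + (-0.3967 + 0.3044i)|10⟩ + (-0.3967 + 0.3044i)|11⟩

H⊗2 gives amp(|y⟩) = (1/2) Σ_x (−1)^(x·y) amp(|x⟩), where x·y is the number of positions in which both x and y have a 1.
|00⟩: (0.6088i + 0.7934)/2 = (0.3967 + 0.3044i)
|01⟩: (0.6088i + 0.7934)/2 = (0.3967 + 0.3044i)
|10⟩: (0.6088i - 0.7934)/2 = (-0.3967 + 0.3044i)
|11⟩: (0.6088i - 0.7934)/2 = (-0.3967 + 0.3044i)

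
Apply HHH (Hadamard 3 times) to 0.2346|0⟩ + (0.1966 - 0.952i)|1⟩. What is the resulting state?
(0.3049 - 0.6732i)|0⟩ + (0.02687 + 0.6732i)|1⟩

H² = I, so H^3 = H: a single Hadamard. With (a, b) = (0.2346, (0.1966 - 0.952i)), H gives ((a + b)/√2, (a − b)/√2) = ((0.3049 - 0.6732i), (0.02687 + 0.6732i)).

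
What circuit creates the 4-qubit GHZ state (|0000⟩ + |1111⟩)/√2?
H(q0) → CNOT(q0,q1) → CNOT(q0,q2) → CNOT(q0,q3)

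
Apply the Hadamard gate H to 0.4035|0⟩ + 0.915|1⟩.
0.9323|0⟩ - 0.3617|1⟩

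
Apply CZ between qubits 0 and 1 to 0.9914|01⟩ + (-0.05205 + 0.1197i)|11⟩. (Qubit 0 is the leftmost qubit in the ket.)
0.9914|01⟩ + (0.05205 - 0.1197i)|11⟩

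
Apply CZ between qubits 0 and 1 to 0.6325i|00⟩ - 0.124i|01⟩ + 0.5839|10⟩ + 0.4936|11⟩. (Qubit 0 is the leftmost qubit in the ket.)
0.6325i|00⟩ - 0.124i|01⟩ + 0.5839|10⟩ - 0.4936|11⟩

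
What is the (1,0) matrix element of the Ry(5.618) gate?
0.3265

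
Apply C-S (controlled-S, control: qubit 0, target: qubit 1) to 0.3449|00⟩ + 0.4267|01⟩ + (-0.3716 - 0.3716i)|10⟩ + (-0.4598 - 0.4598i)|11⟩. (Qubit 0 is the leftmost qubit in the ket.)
0.3449|00⟩ + 0.4267|01⟩ + (-0.3716 - 0.3716i)|10⟩ + (0.4598 - 0.4598i)|11⟩

C-S leaves the control-|0⟩ kets |00⟩, |01⟩ unchanged and applies S to qubit 1 on the control-|1⟩ pair (|10⟩, |11⟩).
S = [[1, 0], [0, i]].
With a = amp(|10⟩) = (-0.3716 - 0.3716i) and b = amp(|11⟩) = (-0.4598 - 0.4598i):
new amp(|10⟩) = (1)·a = (-0.3716 - 0.3716i)
new amp(|11⟩) = (i)·b = (0.4598 - 0.4598i)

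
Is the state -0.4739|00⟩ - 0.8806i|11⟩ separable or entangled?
Entangled

Writing the state as a|00⟩ + b|01⟩ + c|10⟩ + d|11⟩, it is a product state iff ad − bc = 0.
Here (a, b, c, d) = (-0.4739, 0, 0, -0.8806i): ad − bc = (-0.4739)(-0.8806i) − (0)(0) = 0.4173i ≠ 0, so the state is entangled.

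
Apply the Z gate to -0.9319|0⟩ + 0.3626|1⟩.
-0.9319|0⟩ - 0.3626|1⟩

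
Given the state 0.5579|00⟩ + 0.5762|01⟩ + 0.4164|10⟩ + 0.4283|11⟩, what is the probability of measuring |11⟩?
0.1834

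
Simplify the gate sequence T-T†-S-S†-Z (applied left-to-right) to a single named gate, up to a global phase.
Z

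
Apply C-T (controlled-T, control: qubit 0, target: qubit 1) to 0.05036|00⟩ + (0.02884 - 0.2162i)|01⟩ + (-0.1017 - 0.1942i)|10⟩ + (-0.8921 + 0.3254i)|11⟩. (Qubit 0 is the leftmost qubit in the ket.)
0.05036|00⟩ + (0.02884 - 0.2162i)|01⟩ + (-0.1017 - 0.1942i)|10⟩ + (-0.8609 - 0.4007i)|11⟩

C-T leaves the control-|0⟩ kets |00⟩, |01⟩ unchanged and applies T to qubit 1 on the control-|1⟩ pair (|10⟩, |11⟩).
T = [[1, 0], [0, (1/√2 + (1/√2)i)]].
With a = amp(|10⟩) = (-0.1017 - 0.1942i) and b = amp(|11⟩) = (-0.8921 + 0.3254i):
new amp(|10⟩) = (1)·a = (-0.1017 - 0.1942i)
new amp(|11⟩) = (1/√2 + (1/√2)i)·b = (-0.8609 - 0.4007i)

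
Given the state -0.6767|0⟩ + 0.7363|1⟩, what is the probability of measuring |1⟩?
0.5421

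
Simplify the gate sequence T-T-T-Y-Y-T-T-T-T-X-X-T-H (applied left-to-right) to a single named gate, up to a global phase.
H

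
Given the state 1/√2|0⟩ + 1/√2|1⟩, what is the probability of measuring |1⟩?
1/2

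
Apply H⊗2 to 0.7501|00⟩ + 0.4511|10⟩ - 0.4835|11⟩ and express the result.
0.3589|00⟩ + 0.8424|01⟩ + 0.3913|10⟩ - 0.09225|11⟩

H⊗2 gives amp(|y⟩) = (1/2) Σ_x (−1)^(x·y) amp(|x⟩), where x·y is the number of positions in which both x and y have a 1.
|00⟩: (0.7501 + 0.4511 - 0.4835)/2 = 0.3589
|01⟩: (0.7501 + 0.4511 + 0.4835)/2 = 0.8424
|10⟩: (0.7501 - 0.4511 + 0.4835)/2 = 0.3913
|11⟩: (0.7501 - 0.4511 - 0.4835)/2 = -0.09225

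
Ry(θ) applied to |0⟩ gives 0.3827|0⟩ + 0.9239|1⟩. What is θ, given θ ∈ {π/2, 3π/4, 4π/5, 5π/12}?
3π/4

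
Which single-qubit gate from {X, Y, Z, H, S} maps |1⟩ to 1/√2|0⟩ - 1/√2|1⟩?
H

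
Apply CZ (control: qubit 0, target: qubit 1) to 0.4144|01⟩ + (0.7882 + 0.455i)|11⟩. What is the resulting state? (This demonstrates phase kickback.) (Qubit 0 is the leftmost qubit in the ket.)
0.4144|01⟩ + (-0.7882 - 0.455i)|11⟩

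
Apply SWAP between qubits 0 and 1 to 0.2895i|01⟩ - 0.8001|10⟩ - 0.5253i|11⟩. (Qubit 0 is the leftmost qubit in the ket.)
-0.8001|01⟩ + 0.2895i|10⟩ - 0.5253i|11⟩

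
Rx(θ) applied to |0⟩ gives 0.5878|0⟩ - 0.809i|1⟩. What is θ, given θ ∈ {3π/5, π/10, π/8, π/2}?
3π/5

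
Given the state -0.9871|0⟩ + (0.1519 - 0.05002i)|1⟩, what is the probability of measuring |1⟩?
0.02558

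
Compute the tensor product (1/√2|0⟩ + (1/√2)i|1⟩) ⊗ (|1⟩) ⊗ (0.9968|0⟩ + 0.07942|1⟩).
0.7048|010⟩ + 0.05616|011⟩ + 0.7048i|110⟩ + 0.05616i|111⟩

amp(|b₁b₂…⟩) = product of the factor amplitudes for bits b₁, b₂, …; only kets whose every factor amplitude is nonzero survive.
|010⟩: (1/√2)(1)(0.9968) = 0.7048
|011⟩: (1/√2)(1)(0.07942) = 0.05616
|110⟩: ((1/√2)i)(1)(0.9968) = 0.7048i
|111⟩: ((1/√2)i)(1)(0.07942) = 0.05616i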